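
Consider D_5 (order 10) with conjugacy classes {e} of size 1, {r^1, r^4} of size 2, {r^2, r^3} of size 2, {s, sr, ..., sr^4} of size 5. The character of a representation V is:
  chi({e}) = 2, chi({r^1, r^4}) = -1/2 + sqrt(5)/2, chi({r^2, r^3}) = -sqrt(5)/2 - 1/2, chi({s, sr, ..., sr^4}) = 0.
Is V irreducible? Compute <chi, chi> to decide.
Irreducible: <chi, chi> = 1.

<chi, chi> = (1/|G|) sum_C |C| * |chi(C)|^2 = (1/10)[1*|2|^2 + 2*|-1/2 + sqrt(5)/2|^2 + 2*|-sqrt(5)/2 - 1/2|^2 + 5*|0|^2]
  = (1/10)[(4) + (3 - sqrt(5)) + (sqrt(5) + 3) + (0)] = 10/10 = 1.
A character is irreducible iff <chi, chi> = 1, so this representation is irreducible.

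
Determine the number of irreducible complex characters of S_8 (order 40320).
22

Proof sketch: The number of irreducible complex representations of a finite group equals its number of conjugacy classes. Conjugacy classes in S_8 correspond to cycle types, i.e. partitions of 8; there are p(8) = 22 of them, so S_8 (order 40320) has exactly 22 irreducible complex representations.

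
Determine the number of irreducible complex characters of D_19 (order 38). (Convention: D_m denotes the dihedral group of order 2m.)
11

Reasoning: The number of irreducible complex representations of a finite group equals its number of conjugacy classes. D_19 has 11 conjugacy classes ((n+3)/2 for n odd), so D_19 (order 38) has exactly 11 irreducible complex representations.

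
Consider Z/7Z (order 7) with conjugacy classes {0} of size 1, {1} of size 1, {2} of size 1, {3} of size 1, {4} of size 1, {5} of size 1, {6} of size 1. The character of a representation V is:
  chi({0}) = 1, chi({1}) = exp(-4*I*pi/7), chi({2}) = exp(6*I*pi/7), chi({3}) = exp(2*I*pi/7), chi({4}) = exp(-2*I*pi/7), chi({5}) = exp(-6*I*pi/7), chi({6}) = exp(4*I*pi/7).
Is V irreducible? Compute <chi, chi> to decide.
Irreducible: <chi, chi> = 1.

Argument: <chi, chi> = (1/|G|) sum_C |C| * |chi(C)|^2 = (1/7)[1*|1|^2 + 1*|exp(-4*I*pi/7)|^2 + 1*|exp(6*I*pi/7)|^2 + 1*|exp(2*I*pi/7)|^2 + 1*|exp(-2*I*pi/7)|^2 + 1*|exp(-6*I*pi/7)|^2 + 1*|exp(4*I*pi/7)|^2]
  = (1/7)[(1) + (1) + (1) + (1) + (1) + (1) + (1)] = 7/7 = 1.
(Exp terms are combined using exp(i*s)*conj(exp(i*t)) = exp(i*(s-t)), and sums of them are collapsed using the identity that for every m > 1 the m distinct m-th roots of unity sum to 0, e.g. 1 + exp(2*I*pi/3) + exp(-2*I*pi/3) = 0.)
A character is irreducible iff <chi, chi> = 1, so this representation is irreducible.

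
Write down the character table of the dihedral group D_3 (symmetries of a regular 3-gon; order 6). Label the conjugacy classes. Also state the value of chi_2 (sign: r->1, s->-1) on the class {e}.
Conjugacy classes: {e} of size 1, {r^1, r^2} of size 2, {s, sr, ..., sr^2} of size 3.
Character table:
  irrep \ class              {e} (size 1)  {r^1, r^2} (size 2)  {s, sr, ..., sr^2} (size 3)
  chi_1 (triv)               1             1                    1                          
  chi_2 (sign: r->1, s->-1)  1             1                    -1                         
  chi_3 (2d, j=1)            2             -1                   0                          

Spot check: chi_2 (sign: r->1, s->-1) on {e} = 1.

Explanation: D_3 has order 2*3 = 6 with 3 conjugacy classes, hence 3 irreducibles. Sum of squared dims 1 + 1 + 4 = 6 = |G|. Linear characters come from the abelianisation; the 2-dimensional irreps have character r^k -> 2*cos(2*pi*j*k/3), reflections -> 0.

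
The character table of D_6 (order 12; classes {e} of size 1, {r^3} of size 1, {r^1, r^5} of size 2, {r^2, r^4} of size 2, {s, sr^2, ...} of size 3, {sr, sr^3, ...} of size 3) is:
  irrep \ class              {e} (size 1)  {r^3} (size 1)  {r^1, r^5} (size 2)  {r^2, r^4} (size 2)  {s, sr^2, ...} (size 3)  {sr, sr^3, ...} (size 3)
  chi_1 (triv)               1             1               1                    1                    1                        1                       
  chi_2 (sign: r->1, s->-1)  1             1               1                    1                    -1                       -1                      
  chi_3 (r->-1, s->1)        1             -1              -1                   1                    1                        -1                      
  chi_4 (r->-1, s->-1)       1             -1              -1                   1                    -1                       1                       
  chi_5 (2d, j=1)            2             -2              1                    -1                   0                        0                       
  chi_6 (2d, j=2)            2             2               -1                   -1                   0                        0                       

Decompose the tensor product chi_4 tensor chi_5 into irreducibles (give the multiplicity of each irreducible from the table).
chi_4 tensor chi_5 = chi_6 (all other irreducibles have multiplicity 0).

Why: The character of a tensor product is the pointwise product (chi_4 * chi_5)(C) = chi_4(C) * chi_5(C):
  {e}: (1)*(2), {r^3}: (-1)*(-2), {r^1, r^5}: (-1)*(1), {r^2, r^4}: (1)*(-1), {s, sr^2, ...}: (-1)*(0), {sr, sr^3, ...}: (1)*(0)
so (chi_4 * chi_5) takes values
  {e} -> 2, {r^3} -> 2, {r^1, r^5} -> -1, {r^2, r^4} -> -1, {s, sr^2, ...} -> 0, {sr, sr^3, ...} -> 0.
Now take the inner product of this character with each irreducible chi from the table, <chi_4*chi_5, chi> = (1/12) sum_C |C| (chi_4*chi_5)(C) conj(chi(C)):
  <chi_4*chi_5, chi_1> = (1/12)[1*(2)*conj(1) + 1*(2)*conj(1) + 2*(-1)*conj(1) + 2*(-1)*conj(1) + 3*(0)*conj(1) + 3*(0)*conj(1)]
      = (1/12)[(2) + (2) + (-2) + (-2) + (0) + (0)] = 0/12 = 0
  <chi_4*chi_5, chi_2> = (1/12)[1*(2)*conj(1) + 1*(2)*conj(1) + 2*(-1)*conj(1) + 2*(-1)*conj(1) + 3*(0)*conj(-1) + 3*(0)*conj(-1)]
      = (1/12)[(2) + (2) + (-2) + (-2) + (0) + (0)] = 0/12 = 0
  <chi_4*chi_5, chi_3> = (1/12)[1*(2)*conj(1) + 1*(2)*conj(-1) + 2*(-1)*conj(-1) + 2*(-1)*conj(1) + 3*(0)*conj(1) + 3*(0)*conj(-1)]
      = (1/12)[(2) + (-2) + (2) + (-2) + (0) + (0)] = 0/12 = 0
  <chi_4*chi_5, chi_4> = (1/12)[1*(2)*conj(1) + 1*(2)*conj(-1) + 2*(-1)*conj(-1) + 2*(-1)*conj(1) + 3*(0)*conj(-1) + 3*(0)*conj(1)]
      = (1/12)[(2) + (-2) + (2) + (-2) + (0) + (0)] = 0/12 = 0
  <chi_4*chi_5, chi_5> = (1/12)[1*(2)*conj(2) + 1*(2)*conj(-2) + 2*(-1)*conj(1) + 2*(-1)*conj(-1) + 3*(0)*conj(0) + 3*(0)*conj(0)]
      = (1/12)[(4) + (-4) + (-2) + (2) + (0) + (0)] = 0/12 = 0
  <chi_4*chi_5, chi_6> = (1/12)[1*(2)*conj(2) + 1*(2)*conj(2) + 2*(-1)*conj(-1) + 2*(-1)*conj(-1) + 3*(0)*conj(0) + 3*(0)*conj(0)]
      = (1/12)[(4) + (4) + (2) + (2) + (0) + (0)] = 12/12 = 1
Hence the multiplicities are chi_6: 1. Dimension check: dim(chi_4)*dim(chi_5) = 1*2 = 2 and sum (mult * dim) = 1*2 = 2.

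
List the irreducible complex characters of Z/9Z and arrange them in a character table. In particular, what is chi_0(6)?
Character table of Z/9Z (irreps indexed chi_0,...,chi_8 with chi_k(m) = zeta_9^(k*m), zeta_9 = exp(2*pi*i/9)):
  irrep \ class  {0} (size 1)  {1} (size 1)    {2} (size 1)    {3} (size 1)    {4} (size 1)    {5} (size 1)    {6} (size 1)    {7} (size 1)    {8} (size 1)  
  chi_0          1             1               1               1               1               1               1               1               1             
  chi_1          1             exp(2*I*pi/9)   exp(4*I*pi/9)   exp(2*I*pi/3)   exp(8*I*pi/9)   exp(-8*I*pi/9)  exp(-2*I*pi/3)  exp(-4*I*pi/9)  exp(-2*I*pi/9)
  chi_2          1             exp(4*I*pi/9)   exp(8*I*pi/9)   exp(-2*I*pi/3)  exp(-2*I*pi/9)  exp(2*I*pi/9)   exp(2*I*pi/3)   exp(-8*I*pi/9)  exp(-4*I*pi/9)
  chi_3          1             exp(2*I*pi/3)   exp(-2*I*pi/3)  1               exp(2*I*pi/3)   exp(-2*I*pi/3)  1               exp(2*I*pi/3)   exp(-2*I*pi/3)
  chi_4          1             exp(8*I*pi/9)   exp(-2*I*pi/9)  exp(2*I*pi/3)   exp(-4*I*pi/9)  exp(4*I*pi/9)   exp(-2*I*pi/3)  exp(2*I*pi/9)   exp(-8*I*pi/9)
  chi_5          1             exp(-8*I*pi/9)  exp(2*I*pi/9)   exp(-2*I*pi/3)  exp(4*I*pi/9)   exp(-4*I*pi/9)  exp(2*I*pi/3)   exp(-2*I*pi/9)  exp(8*I*pi/9) 
  chi_6          1             exp(-2*I*pi/3)  exp(2*I*pi/3)   1               exp(-2*I*pi/3)  exp(2*I*pi/3)   1               exp(-2*I*pi/3)  exp(2*I*pi/3) 
  chi_7          1             exp(-4*I*pi/9)  exp(-8*I*pi/9)  exp(2*I*pi/3)   exp(2*I*pi/9)   exp(-2*I*pi/9)  exp(-2*I*pi/3)  exp(8*I*pi/9)   exp(4*I*pi/9) 
  chi_8          1             exp(-2*I*pi/9)  exp(-4*I*pi/9)  exp(-2*I*pi/3)  exp(-8*I*pi/9)  exp(8*I*pi/9)   exp(2*I*pi/3)   exp(4*I*pi/9)   exp(2*I*pi/9) 

Spot check: chi_0(6) = zeta_9^(0*6) = zeta_9^0 = 1.

Proof sketch: Z/9Z is abelian, so all 9 irreducible complex representations are 1-dimensional. They are given by chi_k(m) = zeta_9^(k*m) for k = 0,...,8. Row orthogonality: sum_m chi_k(m) conj(chi_l(m)) = 9 * [k = l].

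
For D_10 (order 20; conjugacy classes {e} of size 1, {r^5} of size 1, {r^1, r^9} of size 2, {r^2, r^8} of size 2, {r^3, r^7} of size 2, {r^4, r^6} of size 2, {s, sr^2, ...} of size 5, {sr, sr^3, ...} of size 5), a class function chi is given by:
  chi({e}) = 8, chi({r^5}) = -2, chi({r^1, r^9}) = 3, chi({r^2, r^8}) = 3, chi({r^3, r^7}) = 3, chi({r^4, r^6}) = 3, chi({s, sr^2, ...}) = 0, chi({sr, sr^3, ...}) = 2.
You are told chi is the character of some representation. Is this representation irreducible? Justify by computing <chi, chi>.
Not irreducible (reducible): <chi, chi> = 8 > 1.

Why: <chi, chi> = (1/|G|) sum_C |C| * |chi(C)|^2 = (1/20)[1*|8|^2 + 1*|-2|^2 + 2*|3|^2 + 2*|3|^2 + 2*|3|^2 + 2*|3|^2 + 5*|0|^2 + 5*|2|^2]
  = (1/20)[(64) + (4) + (18) + (18) + (18) + (18) + (0) + (20)] = 160/20 = 8.
A character is irreducible iff <chi, chi> = 1, so this representation is reducible.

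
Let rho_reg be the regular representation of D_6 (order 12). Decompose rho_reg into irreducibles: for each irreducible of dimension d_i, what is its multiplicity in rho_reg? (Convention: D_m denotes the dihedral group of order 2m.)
Each irreducible V_i of dimension d_i appears with multiplicity d_i, i.e. rho_reg = (direct sum over all irreducibles V_i) d_i V_i. The irreducible dimensions for D_6 are 1, 1, 1, 1, 2, 2: 4 irreducibles of dimension 1, each with multiplicity 1; 2 irreducibles of dimension 2, each with multiplicity 2. Total dimension 4*1*1 + 2*2*2 = 12 = |G|.

Proof sketch: General theorem: in the regular representation of a finite group G, each irreducible appears with multiplicity equal to its dimension. Check: dim(rho_reg) = sum d_i^2 = 1 + 1 + 1 + 1 + 4 + 4 = 12 = |G|.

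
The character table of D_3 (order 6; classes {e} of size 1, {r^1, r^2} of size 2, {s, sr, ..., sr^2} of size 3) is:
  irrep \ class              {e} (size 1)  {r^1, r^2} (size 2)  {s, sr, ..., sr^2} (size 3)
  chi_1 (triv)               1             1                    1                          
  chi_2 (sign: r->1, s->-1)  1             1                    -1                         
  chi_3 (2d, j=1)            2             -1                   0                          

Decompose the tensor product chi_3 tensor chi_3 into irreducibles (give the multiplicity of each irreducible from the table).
chi_3 tensor chi_3 = chi_1 + chi_2 + chi_3 (all other irreducibles have multiplicity 0).

Explanation: The character of a tensor product is the pointwise product (chi_3 * chi_3)(C) = chi_3(C) * chi_3(C):
  {e}: (2)*(2), {r^1, r^2}: (-1)*(-1), {s, sr, ..., sr^2}: (0)*(0)
so (chi_3 * chi_3) takes values
  {e} -> 4, {r^1, r^2} -> 1, {s, sr, ..., sr^2} -> 0.
Now take the inner product of this character with each irreducible chi from the table, <chi_3*chi_3, chi> = (1/6) sum_C |C| (chi_3*chi_3)(C) conj(chi(C)):
  <chi_3*chi_3, chi_1> = (1/6)[1*(4)*conj(1) + 2*(1)*conj(1) + 3*(0)*conj(1)]
      = (1/6)[(4) + (2) + (0)] = 6/6 = 1
  <chi_3*chi_3, chi_2> = (1/6)[1*(4)*conj(1) + 2*(1)*conj(1) + 3*(0)*conj(-1)]
      = (1/6)[(4) + (2) + (0)] = 6/6 = 1
  <chi_3*chi_3, chi_3> = (1/6)[1*(4)*conj(2) + 2*(1)*conj(-1) + 3*(0)*conj(0)]
      = (1/6)[(8) + (-2) + (0)] = 6/6 = 1
Hence the multiplicities are chi_1: 1, chi_2: 1, chi_3: 1. Dimension check: dim(chi_3)*dim(chi_3) = 2*2 = 4 and sum (mult * dim) = 1*1 + 1*1 + 1*2 = 4.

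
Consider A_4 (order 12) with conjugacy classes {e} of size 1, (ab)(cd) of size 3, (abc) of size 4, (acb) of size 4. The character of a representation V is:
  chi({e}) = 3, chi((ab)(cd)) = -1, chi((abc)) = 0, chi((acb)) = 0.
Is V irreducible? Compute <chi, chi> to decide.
Irreducible: <chi, chi> = 1.

Argument: <chi, chi> = (1/|G|) sum_C |C| * |chi(C)|^2 = (1/12)[1*|3|^2 + 3*|-1|^2 + 4*|0|^2 + 4*|0|^2]
  = (1/12)[(9) + (3) + (0) + (0)] = 12/12 = 1.
(Exp terms are combined using exp(i*s)*conj(exp(i*t)) = exp(i*(s-t)), and sums of them are collapsed using the identity that for every m > 1 the m distinct m-th roots of unity sum to 0, e.g. 1 + exp(2*I*pi/3) + exp(-2*I*pi/3) = 0.)
A character is irreducible iff <chi, chi> = 1, so this representation is irreducible.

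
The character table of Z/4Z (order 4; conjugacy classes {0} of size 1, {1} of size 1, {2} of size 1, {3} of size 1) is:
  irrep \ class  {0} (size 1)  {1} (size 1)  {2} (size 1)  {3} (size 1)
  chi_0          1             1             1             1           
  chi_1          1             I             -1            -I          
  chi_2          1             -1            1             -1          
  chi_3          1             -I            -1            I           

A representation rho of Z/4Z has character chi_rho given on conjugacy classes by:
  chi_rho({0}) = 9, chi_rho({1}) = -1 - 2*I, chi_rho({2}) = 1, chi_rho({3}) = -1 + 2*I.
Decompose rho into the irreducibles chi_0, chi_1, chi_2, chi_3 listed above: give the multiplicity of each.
Multiplicities: chi_0: 2, chi_1: 1, chi_2: 3, chi_3: 3.

Argument: Use <chi_rho, chi> = (1/|G|) sum_C |C| * chi_rho(C) * conj(chi(C)) with |G| = 4 for each irreducible chi in the table:
  <chi_rho, chi_0> = (1/4)[1*(9)*conj(1) + 1*(-1 - 2*I)*conj(1) + 1*(1)*conj(1) + 1*(-1 + 2*I)*conj(1)]
      = (1/4)[(9) + (-1 - 2*I) + (1) + (-1 + 2*I)] = 8/4 = 2
  <chi_rho, chi_1> = (1/4)[1*(9)*conj(1) + 1*(-1 - 2*I)*conj(I) + 1*(1)*conj(-1) + 1*(-1 + 2*I)*conj(-I)]
      = (1/4)[(9) + (-2 + I) + (-1) + (-2 - I)] = 4/4 = 1
  <chi_rho, chi_2> = (1/4)[1*(9)*conj(1) + 1*(-1 - 2*I)*conj(-1) + 1*(1)*conj(1) + 1*(-1 + 2*I)*conj(-1)]
      = (1/4)[(9) + (1 + 2*I) + (1) + (1 - 2*I)] = 12/4 = 3
  <chi_rho, chi_3> = (1/4)[1*(9)*conj(1) + 1*(-1 - 2*I)*conj(-I) + 1*(1)*conj(-1) + 1*(-1 + 2*I)*conj(I)]
      = (1/4)[(9) + (2 - I) + (-1) + (2 + I)] = 12/4 = 3
(Exp terms are combined using exp(i*s)*conj(exp(i*t)) = exp(i*(s-t)), and sums of them are collapsed using the identity that for every m > 1 the m distinct m-th roots of unity sum to 0, e.g. 1 + exp(2*I*pi/3) + exp(-2*I*pi/3) = 0.)
Dimension check: dim(rho) = sum (mult * dim) = 2*1 + 1*1 + 3*1 + 3*1 = 9 = chi_rho(e) = 9.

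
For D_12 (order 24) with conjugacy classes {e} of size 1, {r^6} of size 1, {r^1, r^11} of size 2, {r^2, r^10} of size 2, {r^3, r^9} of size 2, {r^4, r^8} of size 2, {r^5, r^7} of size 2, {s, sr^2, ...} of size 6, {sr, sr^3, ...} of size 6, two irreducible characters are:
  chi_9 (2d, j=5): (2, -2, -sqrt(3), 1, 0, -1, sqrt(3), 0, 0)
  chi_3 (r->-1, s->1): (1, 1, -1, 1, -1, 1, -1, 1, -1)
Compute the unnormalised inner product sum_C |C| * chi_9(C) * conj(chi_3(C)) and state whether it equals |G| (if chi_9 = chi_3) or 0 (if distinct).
Sum = 0; so <chi_9, chi_3> = 0 (distinct irreducibles are orthogonal).

Solution. Compute term by term over conjugacy classes (|C| * chi_9(C) * conj(chi_3(C))):
  1*(2)*conj(1) + 1*(-2)*conj(1) + 2*(-sqrt(3))*conj(-1) + 2*(1)*conj(1) + 2*(0)*conj(-1) + 2*(-1)*conj(1) + 2*(sqrt(3))*conj(-1) + 6*(0)*conj(1) + 6*(0)*conj(-1)
  = (2) + (-2) + (2*sqrt(3)) + (2) + (0) + (-2) + (-2*sqrt(3)) + (0) + (0)
  = 0.
Dividing by |G| = 24 gives 0/24 = 0, matching the row-orthogonality relation <chi_9, chi_3> = [chi_9 = chi_3].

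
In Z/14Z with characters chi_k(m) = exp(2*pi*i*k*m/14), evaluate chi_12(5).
chi_12(5) = zeta_14^60 = exp(4*I*pi/7)

chi_12(5) = zeta_14^(12*5) = zeta_14^60. Since zeta_14^14 = 1, this equals zeta_14^4 = exp(2*pi*i*4/14) = exp(4*I*pi/7).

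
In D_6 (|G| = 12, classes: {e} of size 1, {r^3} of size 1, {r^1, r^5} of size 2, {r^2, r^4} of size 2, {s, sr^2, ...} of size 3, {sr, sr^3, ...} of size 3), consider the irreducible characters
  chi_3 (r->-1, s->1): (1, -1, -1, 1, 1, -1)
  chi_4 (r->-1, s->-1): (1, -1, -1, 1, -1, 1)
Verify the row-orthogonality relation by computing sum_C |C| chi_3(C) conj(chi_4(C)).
Sum = 0; so <chi_3, chi_4> = 0 (distinct irreducibles are orthogonal).

Proof sketch: Compute term by term over conjugacy classes (|C| * chi_3(C) * conj(chi_4(C))):
  1*(1)*conj(1) + 1*(-1)*conj(-1) + 2*(-1)*conj(-1) + 2*(1)*conj(1) + 3*(1)*conj(-1) + 3*(-1)*conj(1)
  = (1) + (1) + (2) + (2) + (-3) + (-3)
  = 0.
Dividing by |G| = 12 gives 0/12 = 0, matching the row-orthogonality relation <chi_3, chi_4> = [chi_3 = chi_4].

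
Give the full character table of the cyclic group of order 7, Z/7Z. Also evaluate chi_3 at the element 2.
Character table of Z/7Z (irreps indexed chi_0,...,chi_6 with chi_k(m) = zeta_7^(k*m), zeta_7 = exp(2*pi*i/7)):
  irrep \ class  {0} (size 1)  {1} (size 1)    {2} (size 1)    {3} (size 1)    {4} (size 1)    {5} (size 1)    {6} (size 1)  
  chi_0          1             1               1               1               1               1               1             
  chi_1          1             exp(2*I*pi/7)   exp(4*I*pi/7)   exp(6*I*pi/7)   exp(-6*I*pi/7)  exp(-4*I*pi/7)  exp(-2*I*pi/7)
  chi_2          1             exp(4*I*pi/7)   exp(-6*I*pi/7)  exp(-2*I*pi/7)  exp(2*I*pi/7)   exp(6*I*pi/7)   exp(-4*I*pi/7)
  chi_3          1             exp(6*I*pi/7)   exp(-2*I*pi/7)  exp(4*I*pi/7)   exp(-4*I*pi/7)  exp(2*I*pi/7)   exp(-6*I*pi/7)
  chi_4          1             exp(-6*I*pi/7)  exp(2*I*pi/7)   exp(-4*I*pi/7)  exp(4*I*pi/7)   exp(-2*I*pi/7)  exp(6*I*pi/7) 
  chi_5          1             exp(-4*I*pi/7)  exp(6*I*pi/7)   exp(2*I*pi/7)   exp(-2*I*pi/7)  exp(-6*I*pi/7)  exp(4*I*pi/7) 
  chi_6          1             exp(-2*I*pi/7)  exp(-4*I*pi/7)  exp(-6*I*pi/7)  exp(6*I*pi/7)   exp(4*I*pi/7)   exp(2*I*pi/7) 

Spot check: chi_3(2) = zeta_7^(3*2) = zeta_7^6 = exp(-2*I*pi/7).

Working: Z/7Z is abelian, so all 7 irreducible complex representations are 1-dimensional. They are given by chi_k(m) = zeta_7^(k*m) for k = 0,...,6. Row orthogonality: sum_m chi_k(m) conj(chi_l(m)) = 7 * [k = l].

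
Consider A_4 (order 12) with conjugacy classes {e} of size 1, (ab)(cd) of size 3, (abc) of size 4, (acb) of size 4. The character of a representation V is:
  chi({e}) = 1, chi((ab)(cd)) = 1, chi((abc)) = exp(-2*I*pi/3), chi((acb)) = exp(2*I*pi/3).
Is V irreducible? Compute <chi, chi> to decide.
Irreducible: <chi, chi> = 1.

Solution. <chi, chi> = (1/|G|) sum_C |C| * |chi(C)|^2 = (1/12)[1*|1|^2 + 3*|1|^2 + 4*|exp(-2*I*pi/3)|^2 + 4*|exp(2*I*pi/3)|^2]
  = (1/12)[(1) + (3) + (4) + (4)] = 12/12 = 1.
(Exp terms are combined using exp(i*s)*conj(exp(i*t)) = exp(i*(s-t)), and sums of them are collapsed using the identity that for every m > 1 the m distinct m-th roots of unity sum to 0, e.g. 1 + exp(2*I*pi/3) + exp(-2*I*pi/3) = 0.)
A character is irreducible iff <chi, chi> = 1, so this representation is irreducible.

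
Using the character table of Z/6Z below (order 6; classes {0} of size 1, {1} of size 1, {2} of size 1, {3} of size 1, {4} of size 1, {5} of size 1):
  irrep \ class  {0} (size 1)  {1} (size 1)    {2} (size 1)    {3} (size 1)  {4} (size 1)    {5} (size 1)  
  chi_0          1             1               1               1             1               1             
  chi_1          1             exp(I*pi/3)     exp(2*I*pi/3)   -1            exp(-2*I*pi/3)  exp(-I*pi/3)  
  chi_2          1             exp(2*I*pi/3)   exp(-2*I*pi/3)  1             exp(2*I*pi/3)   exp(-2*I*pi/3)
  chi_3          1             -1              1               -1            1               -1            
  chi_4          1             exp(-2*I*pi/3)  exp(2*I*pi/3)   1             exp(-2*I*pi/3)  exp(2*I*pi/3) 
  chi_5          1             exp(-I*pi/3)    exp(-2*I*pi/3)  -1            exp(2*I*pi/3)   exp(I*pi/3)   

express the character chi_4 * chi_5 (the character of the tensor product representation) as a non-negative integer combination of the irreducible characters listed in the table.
chi_4 tensor chi_5 = chi_3 (all other irreducibles have multiplicity 0).

Solution. The character of a tensor product is the pointwise product (chi_4 * chi_5)(C) = chi_4(C) * chi_5(C):
  {0}: (1)*(1), {1}: (exp(-2*I*pi/3))*(exp(-I*pi/3)), {2}: (exp(2*I*pi/3))*(exp(-2*I*pi/3)), {3}: (1)*(-1), {4}: (exp(-2*I*pi/3))*(exp(2*I*pi/3)), {5}: (exp(2*I*pi/3))*(exp(I*pi/3))
so (chi_4 * chi_5) takes values
  {0} -> 1, {1} -> -1, {2} -> 1, {3} -> -1, {4} -> 1, {5} -> -1.
Now take the inner product of this character with each irreducible chi from the table, <chi_4*chi_5, chi> = (1/6) sum_C |C| (chi_4*chi_5)(C) conj(chi(C)):
  <chi_4*chi_5, chi_0> = (1/6)[1*(1)*conj(1) + 1*(-1)*conj(1) + 1*(1)*conj(1) + 1*(-1)*conj(1) + 1*(1)*conj(1) + 1*(-1)*conj(1)]
      = (1/6)[(1) + (-1) + (1) + (-1) + (1) + (-1)] = 0/6 = 0
  <chi_4*chi_5, chi_1> = (1/6)[1*(1)*conj(1) + 1*(-1)*conj(exp(I*pi/3)) + 1*(1)*conj(exp(2*I*pi/3)) + 1*(-1)*conj(-1) + 1*(1)*conj(exp(-2*I*pi/3)) + 1*(-1)*conj(exp(-I*pi/3))]
      = (1/6)[(1) + (-exp(-I*pi/3)) + (exp(-2*I*pi/3)) + (1) + (exp(2*I*pi/3)) + (-exp(I*pi/3))] = 0/6 = 0
  <chi_4*chi_5, chi_2> = (1/6)[1*(1)*conj(1) + 1*(-1)*conj(exp(2*I*pi/3)) + 1*(1)*conj(exp(-2*I*pi/3)) + 1*(-1)*conj(1) + 1*(1)*conj(exp(2*I*pi/3)) + 1*(-1)*conj(exp(-2*I*pi/3))]
      = (1/6)[(1) + (-exp(-2*I*pi/3)) + (exp(2*I*pi/3)) + (-1) + (exp(-2*I*pi/3)) + (-exp(2*I*pi/3))] = 0/6 = 0
  <chi_4*chi_5, chi_3> = (1/6)[1*(1)*conj(1) + 1*(-1)*conj(-1) + 1*(1)*conj(1) + 1*(-1)*conj(-1) + 1*(1)*conj(1) + 1*(-1)*conj(-1)]
      = (1/6)[(1) + (1) + (1) + (1) + (1) + (1)] = 6/6 = 1
  <chi_4*chi_5, chi_4> = (1/6)[1*(1)*conj(1) + 1*(-1)*conj(exp(-2*I*pi/3)) + 1*(1)*conj(exp(2*I*pi/3)) + 1*(-1)*conj(1) + 1*(1)*conj(exp(-2*I*pi/3)) + 1*(-1)*conj(exp(2*I*pi/3))]
      = (1/6)[(1) + (-exp(2*I*pi/3)) + (exp(-2*I*pi/3)) + (-1) + (exp(2*I*pi/3)) + (-exp(-2*I*pi/3))] = 0/6 = 0
  <chi_4*chi_5, chi_5> = (1/6)[1*(1)*conj(1) + 1*(-1)*conj(exp(-I*pi/3)) + 1*(1)*conj(exp(-2*I*pi/3)) + 1*(-1)*conj(-1) + 1*(1)*conj(exp(2*I*pi/3)) + 1*(-1)*conj(exp(I*pi/3))]
      = (1/6)[(1) + (-exp(I*pi/3)) + (exp(2*I*pi/3)) + (1) + (exp(-2*I*pi/3)) + (-exp(-I*pi/3))] = 0/6 = 0
(Exp terms are combined using exp(i*s)*conj(exp(i*t)) = exp(i*(s-t)), and sums of them are collapsed using the identity that for every m > 1 the m distinct m-th roots of unity sum to 0, e.g. 1 + exp(2*I*pi/3) + exp(-2*I*pi/3) = 0.)
Hence the multiplicities are chi_3: 1. Dimension check: dim(chi_4)*dim(chi_5) = 1*1 = 1 and sum (mult * dim) = 1*1 = 1.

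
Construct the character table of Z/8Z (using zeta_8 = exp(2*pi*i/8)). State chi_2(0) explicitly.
Character table of Z/8Z (irreps indexed chi_0,...,chi_7 with chi_k(m) = zeta_8^(k*m), zeta_8 = exp(2*pi*i/8)):
  irrep \ class  {0} (size 1)  {1} (size 1)    {2} (size 1)  {3} (size 1)    {4} (size 1)  {5} (size 1)    {6} (size 1)  {7} (size 1)  
  chi_0          1             1               1             1               1             1               1             1             
  chi_1          1             exp(I*pi/4)     I             exp(3*I*pi/4)   -1            exp(-3*I*pi/4)  -I            exp(-I*pi/4)  
  chi_2          1             I               -1            -I              1             I               -1            -I            
  chi_3          1             exp(3*I*pi/4)   -I            exp(I*pi/4)     -1            exp(-I*pi/4)    I             exp(-3*I*pi/4)
  chi_4          1             -1              1             -1              1             -1              1             -1            
  chi_5          1             exp(-3*I*pi/4)  I             exp(-I*pi/4)    -1            exp(I*pi/4)     -I            exp(3*I*pi/4) 
  chi_6          1             -I              -1            I               1             -I              -1            I             
  chi_7          1             exp(-I*pi/4)    -I            exp(-3*I*pi/4)  -1            exp(3*I*pi/4)   I             exp(I*pi/4)   

Spot check: chi_2(0) = zeta_8^(2*0) = zeta_8^0 = 1.

Why: Z/8Z is abelian, so all 8 irreducible complex representations are 1-dimensional. They are given by chi_k(m) = zeta_8^(k*m) for k = 0,...,7. Row orthogonality: sum_m chi_k(m) conj(chi_l(m)) = 8 * [k = l].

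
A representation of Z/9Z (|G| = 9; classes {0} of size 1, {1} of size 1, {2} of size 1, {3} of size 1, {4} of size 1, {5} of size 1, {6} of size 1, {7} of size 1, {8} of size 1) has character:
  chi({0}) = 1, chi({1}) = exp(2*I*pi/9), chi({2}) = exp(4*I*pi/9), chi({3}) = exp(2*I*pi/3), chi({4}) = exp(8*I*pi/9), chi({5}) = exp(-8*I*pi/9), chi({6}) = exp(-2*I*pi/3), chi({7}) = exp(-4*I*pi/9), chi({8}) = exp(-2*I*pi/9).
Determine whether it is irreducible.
Irreducible: <chi, chi> = 1.

Justification: <chi, chi> = (1/|G|) sum_C |C| * |chi(C)|^2 = (1/9)[1*|1|^2 + 1*|exp(2*I*pi/9)|^2 + 1*|exp(4*I*pi/9)|^2 + 1*|exp(2*I*pi/3)|^2 + 1*|exp(8*I*pi/9)|^2 + 1*|exp(-8*I*pi/9)|^2 + 1*|exp(-2*I*pi/3)|^2 + 1*|exp(-4*I*pi/9)|^2 + 1*|exp(-2*I*pi/9)|^2]
  = (1/9)[(1) + (1) + (1) + (1) + (1) + (1) + (1) + (1) + (1)] = 9/9 = 1.
(Exp terms are combined using exp(i*s)*conj(exp(i*t)) = exp(i*(s-t)), and sums of them are collapsed using the identity that for every m > 1 the m distinct m-th roots of unity sum to 0, e.g. 1 + exp(2*I*pi/3) + exp(-2*I*pi/3) = 0.)
A character is irreducible iff <chi, chi> = 1, so this representation is irreducible.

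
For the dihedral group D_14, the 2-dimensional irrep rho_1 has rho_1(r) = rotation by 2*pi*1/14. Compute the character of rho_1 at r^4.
chi_{rho_1}(r^4) = 2*cos(2*pi*1*4/14) = -2*cos(3*pi/7)

rho_1(r^4) is rotation by angle 2*pi*1*4/14, whose trace is 2*cos(2*pi*1*4/14) = -2*cos(3*pi/7).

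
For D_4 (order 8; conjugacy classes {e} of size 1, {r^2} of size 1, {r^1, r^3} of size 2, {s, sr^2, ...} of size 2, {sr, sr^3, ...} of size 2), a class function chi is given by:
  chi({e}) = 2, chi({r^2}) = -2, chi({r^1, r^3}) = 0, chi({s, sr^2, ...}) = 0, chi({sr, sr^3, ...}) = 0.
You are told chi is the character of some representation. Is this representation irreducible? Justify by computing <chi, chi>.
Irreducible: <chi, chi> = 1.

Derivation: <chi, chi> = (1/|G|) sum_C |C| * |chi(C)|^2 = (1/8)[1*|2|^2 + 1*|-2|^2 + 2*|0|^2 + 2*|0|^2 + 2*|0|^2]
  = (1/8)[(4) + (4) + (0) + (0) + (0)] = 8/8 = 1.
A character is irreducible iff <chi, chi> = 1, so this representation is irreducible.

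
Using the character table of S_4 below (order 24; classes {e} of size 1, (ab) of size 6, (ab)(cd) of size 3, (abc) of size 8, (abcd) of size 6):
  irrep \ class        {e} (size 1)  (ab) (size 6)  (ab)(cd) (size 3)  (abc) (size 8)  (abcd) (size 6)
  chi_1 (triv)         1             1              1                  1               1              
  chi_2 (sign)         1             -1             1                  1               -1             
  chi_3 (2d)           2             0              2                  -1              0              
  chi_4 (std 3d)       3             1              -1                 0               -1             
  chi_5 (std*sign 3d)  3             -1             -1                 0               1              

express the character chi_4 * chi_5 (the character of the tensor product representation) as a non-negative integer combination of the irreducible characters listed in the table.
chi_4 tensor chi_5 = chi_2 + chi_3 + chi_4 + chi_5 (all other irreducibles have multiplicity 0).

Why: The character of a tensor product is the pointwise product (chi_4 * chi_5)(C) = chi_4(C) * chi_5(C):
  {e}: (3)*(3), (ab): (1)*(-1), (ab)(cd): (-1)*(-1), (abc): (0)*(0), (abcd): (-1)*(1)
so (chi_4 * chi_5) takes values
  {e} -> 9, (ab) -> -1, (ab)(cd) -> 1, (abc) -> 0, (abcd) -> -1.
Now take the inner product of this character with each irreducible chi from the table, <chi_4*chi_5, chi> = (1/24) sum_C |C| (chi_4*chi_5)(C) conj(chi(C)):
  <chi_4*chi_5, chi_1> = (1/24)[1*(9)*conj(1) + 6*(-1)*conj(1) + 3*(1)*conj(1) + 8*(0)*conj(1) + 6*(-1)*conj(1)]
      = (1/24)[(9) + (-6) + (3) + (0) + (-6)] = 0/24 = 0
  <chi_4*chi_5, chi_2> = (1/24)[1*(9)*conj(1) + 6*(-1)*conj(-1) + 3*(1)*conj(1) + 8*(0)*conj(1) + 6*(-1)*conj(-1)]
      = (1/24)[(9) + (6) + (3) + (0) + (6)] = 24/24 = 1
  <chi_4*chi_5, chi_3> = (1/24)[1*(9)*conj(2) + 6*(-1)*conj(0) + 3*(1)*conj(2) + 8*(0)*conj(-1) + 6*(-1)*conj(0)]
      = (1/24)[(18) + (0) + (6) + (0) + (0)] = 24/24 = 1
  <chi_4*chi_5, chi_4> = (1/24)[1*(9)*conj(3) + 6*(-1)*conj(1) + 3*(1)*conj(-1) + 8*(0)*conj(0) + 6*(-1)*conj(-1)]
      = (1/24)[(27) + (-6) + (-3) + (0) + (6)] = 24/24 = 1
  <chi_4*chi_5, chi_5> = (1/24)[1*(9)*conj(3) + 6*(-1)*conj(-1) + 3*(1)*conj(-1) + 8*(0)*conj(0) + 6*(-1)*conj(1)]
      = (1/24)[(27) + (6) + (-3) + (0) + (-6)] = 24/24 = 1
Hence the multiplicities are chi_2: 1, chi_3: 1, chi_4: 1, chi_5: 1. Dimension check: dim(chi_4)*dim(chi_5) = 3*3 = 9 and sum (mult * dim) = 1*1 + 1*2 + 1*3 + 1*3 = 9.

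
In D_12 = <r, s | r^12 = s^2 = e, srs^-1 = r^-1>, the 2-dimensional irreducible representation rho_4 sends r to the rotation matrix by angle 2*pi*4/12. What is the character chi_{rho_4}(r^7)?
chi_{rho_4}(r^7) = 2*cos(2*pi*4*7/12) = -1

Details: rho_4(r^7) is rotation by angle 2*pi*4*7/12, whose trace is 2*cos(2*pi*4*7/12) = -1.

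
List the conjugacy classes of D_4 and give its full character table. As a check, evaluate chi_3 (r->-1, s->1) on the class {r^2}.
Conjugacy classes: {e} of size 1, {r^2} of size 1, {r^1, r^3} of size 2, {s, sr^2, ...} of size 2, {sr, sr^3, ...} of size 2.
Character table:
  irrep \ class              {e} (size 1)  {r^2} (size 1)  {r^1, r^3} (size 2)  {s, sr^2, ...} (size 2)  {sr, sr^3, ...} (size 2)
  chi_1 (triv)               1             1               1                    1                        1                       
  chi_2 (sign: r->1, s->-1)  1             1               1                    -1                       -1                      
  chi_3 (r->-1, s->1)        1             1               -1                   1                        -1                      
  chi_4 (r->-1, s->-1)       1             1               -1                   -1                       1                       
  chi_5 (2d, j=1)            2             -2              0                    0                        0                       

Spot check: chi_3 (r->-1, s->1) on {r^2} = 1.

Explanation: D_4 has order 2*4 = 8 with 5 conjugacy classes, hence 5 irreducibles. Sum of squared dims 1 + 1 + 1 + 1 + 4 = 8 = |G|. Linear characters come from the abelianisation; the 2-dimensional irreps have character r^k -> 2*cos(2*pi*j*k/4), reflections -> 0.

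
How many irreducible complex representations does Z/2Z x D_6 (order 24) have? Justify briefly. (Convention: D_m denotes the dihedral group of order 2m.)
12

Explanation: The number of irreducible complex representations of a finite group equals its number of conjugacy classes. For a direct product, #classes(G x H) = #classes(G) * #classes(H). Z/2Z has 2 classes (abelian), D_6 has 6 classes, so 2 * 6 = 12, so Z/2Z x D_6 (order 24) has exactly 12 irreducible complex representations.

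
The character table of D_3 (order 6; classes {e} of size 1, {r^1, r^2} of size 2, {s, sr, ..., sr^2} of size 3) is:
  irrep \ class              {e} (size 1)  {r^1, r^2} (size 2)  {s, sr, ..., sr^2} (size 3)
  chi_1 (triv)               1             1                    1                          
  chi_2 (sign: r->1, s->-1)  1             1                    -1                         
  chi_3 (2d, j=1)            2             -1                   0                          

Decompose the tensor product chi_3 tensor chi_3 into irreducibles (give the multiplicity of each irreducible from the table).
chi_3 tensor chi_3 = chi_1 + chi_2 + chi_3 (all other irreducibles have multiplicity 0).

Reasoning: The character of a tensor product is the pointwise product (chi_3 * chi_3)(C) = chi_3(C) * chi_3(C):
  {e}: (2)*(2), {r^1, r^2}: (-1)*(-1), {s, sr, ..., sr^2}: (0)*(0)
so (chi_3 * chi_3) takes values
  {e} -> 4, {r^1, r^2} -> 1, {s, sr, ..., sr^2} -> 0.
Now take the inner product of this character with each irreducible chi from the table, <chi_3*chi_3, chi> = (1/6) sum_C |C| (chi_3*chi_3)(C) conj(chi(C)):
  <chi_3*chi_3, chi_1> = (1/6)[1*(4)*conj(1) + 2*(1)*conj(1) + 3*(0)*conj(1)]
      = (1/6)[(4) + (2) + (0)] = 6/6 = 1
  <chi_3*chi_3, chi_2> = (1/6)[1*(4)*conj(1) + 2*(1)*conj(1) + 3*(0)*conj(-1)]
      = (1/6)[(4) + (2) + (0)] = 6/6 = 1
  <chi_3*chi_3, chi_3> = (1/6)[1*(4)*conj(2) + 2*(1)*conj(-1) + 3*(0)*conj(0)]
      = (1/6)[(8) + (-2) + (0)] = 6/6 = 1
Hence the multiplicities are chi_1: 1, chi_2: 1, chi_3: 1. Dimension check: dim(chi_3)*dim(chi_3) = 2*2 = 4 and sum (mult * dim) = 1*1 + 1*1 + 1*2 = 4.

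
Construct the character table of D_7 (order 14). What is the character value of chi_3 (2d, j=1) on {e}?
Conjugacy classes: {e} of size 1, {r^1, r^6} of size 2, {r^2, r^5} of size 2, {r^3, r^4} of size 2, {s, sr, ..., sr^6} of size 7.
Character table:
  irrep \ class              {e} (size 1)  {r^1, r^6} (size 2)  {r^2, r^5} (size 2)  {r^3, r^4} (size 2)  {s, sr, ..., sr^6} (size 7)
  chi_1 (triv)               1             1                    1                    1                    1                          
  chi_2 (sign: r->1, s->-1)  1             1                    1                    1                    -1                         
  chi_3 (2d, j=1)            2             2*cos(2*pi/7)        -2*cos(3*pi/7)       -2*cos(pi/7)         0                          
  chi_4 (2d, j=2)            2             -2*cos(3*pi/7)       -2*cos(pi/7)         2*cos(2*pi/7)        0                          
  chi_5 (2d, j=3)            2             -2*cos(pi/7)         2*cos(2*pi/7)        -2*cos(3*pi/7)       0                          

Spot check: chi_3 (2d, j=1) on {e} = 2.

Explanation: D_7 has order 2*7 = 14 with 5 conjugacy classes, hence 5 irreducibles. Sum of squared dims 1 + 1 + 4 + 4 + 4 = 14 = |G|. Linear characters come from the abelianisation; the 2-dimensional irreps have character r^k -> 2*cos(2*pi*j*k/7), reflections -> 0.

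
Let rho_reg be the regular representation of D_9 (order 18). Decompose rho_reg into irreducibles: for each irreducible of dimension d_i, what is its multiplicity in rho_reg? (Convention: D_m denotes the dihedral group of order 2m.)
Each irreducible V_i of dimension d_i appears with multiplicity d_i, i.e. rho_reg = (direct sum over all irreducibles V_i) d_i V_i. The irreducible dimensions for D_9 are 1, 1, 2, 2, 2, 2: 2 irreducibles of dimension 1, each with multiplicity 1; 4 irreducibles of dimension 2, each with multiplicity 2. Total dimension 2*1*1 + 4*2*2 = 18 = |G|.

Solution. General theorem: in the regular representation of a finite group G, each irreducible appears with multiplicity equal to its dimension. Check: dim(rho_reg) = sum d_i^2 = 1 + 1 + 4 + 4 + 4 + 4 = 18 = |G|.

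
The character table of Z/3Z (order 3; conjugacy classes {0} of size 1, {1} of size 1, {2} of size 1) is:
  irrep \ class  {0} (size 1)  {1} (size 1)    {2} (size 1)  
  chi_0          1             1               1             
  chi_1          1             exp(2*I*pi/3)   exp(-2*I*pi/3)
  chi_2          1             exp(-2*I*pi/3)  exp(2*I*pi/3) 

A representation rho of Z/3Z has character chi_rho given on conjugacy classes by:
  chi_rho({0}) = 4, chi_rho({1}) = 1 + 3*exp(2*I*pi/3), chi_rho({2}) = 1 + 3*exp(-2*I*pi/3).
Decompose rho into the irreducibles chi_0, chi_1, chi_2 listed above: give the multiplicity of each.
Multiplicities: chi_0: 1, chi_1: 3, chi_2: 0.

Proof sketch: Use <chi_rho, chi> = (1/|G|) sum_C |C| * chi_rho(C) * conj(chi(C)) with |G| = 3 for each irreducible chi in the table:
  <chi_rho, chi_0> = (1/3)[1*(4)*conj(1) + 1*(1 + 3*exp(2*I*pi/3))*conj(1) + 1*(1 + 3*exp(-2*I*pi/3))*conj(1)]
      = (1/3)[(4) + (1 + 3*exp(2*I*pi/3)) + (1 + 3*exp(-2*I*pi/3))] = 3/3 = 1
  <chi_rho, chi_1> = (1/3)[1*(4)*conj(1) + 1*(1 + 3*exp(2*I*pi/3))*conj(exp(2*I*pi/3)) + 1*(1 + 3*exp(-2*I*pi/3))*conj(exp(-2*I*pi/3))]
      = (1/3)[(4) + (3 + exp(-2*I*pi/3)) + (3 + exp(2*I*pi/3))] = 9/3 = 3
  <chi_rho, chi_2> = (1/3)[1*(4)*conj(1) + 1*(1 + 3*exp(2*I*pi/3))*conj(exp(-2*I*pi/3)) + 1*(1 + 3*exp(-2*I*pi/3))*conj(exp(2*I*pi/3))]
      = (1/3)[(4) + (3*exp(-2*I*pi/3) + exp(2*I*pi/3)) + (exp(-2*I*pi/3) + 3*exp(2*I*pi/3))] = 0/3 = 0
(Exp terms are combined using exp(i*s)*conj(exp(i*t)) = exp(i*(s-t)), and sums of them are collapsed using the identity that for every m > 1 the m distinct m-th roots of unity sum to 0, e.g. 1 + exp(2*I*pi/3) + exp(-2*I*pi/3) = 0.)
Dimension check: dim(rho) = sum (mult * dim) = 1*1 + 3*1 + 0*1 = 4 = chi_rho(e) = 4.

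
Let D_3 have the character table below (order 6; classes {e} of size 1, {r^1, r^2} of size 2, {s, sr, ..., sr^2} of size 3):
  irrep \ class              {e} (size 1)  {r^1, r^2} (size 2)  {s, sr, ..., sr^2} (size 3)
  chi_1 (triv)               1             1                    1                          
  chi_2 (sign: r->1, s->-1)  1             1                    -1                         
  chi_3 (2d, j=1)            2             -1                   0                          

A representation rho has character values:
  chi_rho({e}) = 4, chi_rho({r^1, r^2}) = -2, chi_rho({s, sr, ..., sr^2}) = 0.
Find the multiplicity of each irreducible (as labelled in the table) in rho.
Multiplicities: chi_1: 0, chi_2: 0, chi_3: 2.

Reasoning: Use <chi_rho, chi> = (1/|G|) sum_C |C| * chi_rho(C) * conj(chi(C)) with |G| = 6 for each irreducible chi in the table:
  <chi_rho, chi_1> = (1/6)[1*(4)*conj(1) + 2*(-2)*conj(1) + 3*(0)*conj(1)]
      = (1/6)[(4) + (-4) + (0)] = 0/6 = 0
  <chi_rho, chi_2> = (1/6)[1*(4)*conj(1) + 2*(-2)*conj(1) + 3*(0)*conj(-1)]
      = (1/6)[(4) + (-4) + (0)] = 0/6 = 0
  <chi_rho, chi_3> = (1/6)[1*(4)*conj(2) + 2*(-2)*conj(-1) + 3*(0)*conj(0)]
      = (1/6)[(8) + (4) + (0)] = 12/6 = 2
Dimension check: dim(rho) = sum (mult * dim) = 0*1 + 0*1 + 2*2 = 4 = chi_rho(e) = 4.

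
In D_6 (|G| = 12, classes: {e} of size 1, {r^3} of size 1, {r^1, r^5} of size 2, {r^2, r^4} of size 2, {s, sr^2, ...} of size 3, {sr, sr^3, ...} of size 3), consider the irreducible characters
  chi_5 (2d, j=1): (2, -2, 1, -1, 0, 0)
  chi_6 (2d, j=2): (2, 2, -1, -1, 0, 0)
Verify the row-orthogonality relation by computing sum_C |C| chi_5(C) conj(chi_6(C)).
Sum = 0; so <chi_5, chi_6> = 0 (distinct irreducibles are orthogonal).

Explanation: Compute term by term over conjugacy classes (|C| * chi_5(C) * conj(chi_6(C))):
  1*(2)*conj(2) + 1*(-2)*conj(2) + 2*(1)*conj(-1) + 2*(-1)*conj(-1) + 3*(0)*conj(0) + 3*(0)*conj(0)
  = (4) + (-4) + (-2) + (2) + (0) + (0)
  = 0.
Dividing by |G| = 12 gives 0/12 = 0, matching the row-orthogonality relation <chi_5, chi_6> = [chi_5 = chi_6].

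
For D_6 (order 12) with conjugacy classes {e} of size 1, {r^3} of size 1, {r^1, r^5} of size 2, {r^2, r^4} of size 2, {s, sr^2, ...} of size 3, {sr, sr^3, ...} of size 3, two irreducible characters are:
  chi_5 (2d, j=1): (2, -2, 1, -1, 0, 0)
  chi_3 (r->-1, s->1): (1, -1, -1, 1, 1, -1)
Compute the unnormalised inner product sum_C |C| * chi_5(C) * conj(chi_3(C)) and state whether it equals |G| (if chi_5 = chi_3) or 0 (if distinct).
Sum = 0; so <chi_5, chi_3> = 0 (distinct irreducibles are orthogonal).

Proof sketch: Compute term by term over conjugacy classes (|C| * chi_5(C) * conj(chi_3(C))):
  1*(2)*conj(1) + 1*(-2)*conj(-1) + 2*(1)*conj(-1) + 2*(-1)*conj(1) + 3*(0)*conj(1) + 3*(0)*conj(-1)
  = (2) + (2) + (-2) + (-2) + (0) + (0)
  = 0.
Dividing by |G| = 12 gives 0/12 = 0, matching the row-orthogonality relation <chi_5, chi_3> = [chi_5 = chi_3].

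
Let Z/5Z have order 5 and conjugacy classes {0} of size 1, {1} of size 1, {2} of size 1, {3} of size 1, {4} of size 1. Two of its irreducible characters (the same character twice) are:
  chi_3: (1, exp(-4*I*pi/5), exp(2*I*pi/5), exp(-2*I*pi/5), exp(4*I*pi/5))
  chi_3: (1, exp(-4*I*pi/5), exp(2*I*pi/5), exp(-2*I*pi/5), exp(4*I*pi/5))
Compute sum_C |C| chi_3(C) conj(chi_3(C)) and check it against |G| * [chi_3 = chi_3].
Sum = 5 = |G| = 5; so <chi_3, chi_3> = 1 (norm-1 confirms irreducibility).

Derivation: Compute term by term over conjugacy classes (|C| * chi_3(C) * conj(chi_3(C))):
  1*(1)*conj(1) + 1*(exp(-4*I*pi/5))*conj(exp(-4*I*pi/5)) + 1*(exp(2*I*pi/5))*conj(exp(2*I*pi/5)) + 1*(exp(-2*I*pi/5))*conj(exp(-2*I*pi/5)) + 1*(exp(4*I*pi/5))*conj(exp(4*I*pi/5))
  = (1) + (1) + (1) + (1) + (1)
  = 5.
(Exp terms are combined using exp(i*s)*conj(exp(i*t)) = exp(i*(s-t)), and sums of them are collapsed using the identity that for every m > 1 the m distinct m-th roots of unity sum to 0, e.g. 1 + exp(2*I*pi/3) + exp(-2*I*pi/3) = 0.)
Dividing by |G| = 5 gives 5/5 = 1, matching the row-orthogonality relation <chi_3, chi_3> = [chi_3 = chi_3].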